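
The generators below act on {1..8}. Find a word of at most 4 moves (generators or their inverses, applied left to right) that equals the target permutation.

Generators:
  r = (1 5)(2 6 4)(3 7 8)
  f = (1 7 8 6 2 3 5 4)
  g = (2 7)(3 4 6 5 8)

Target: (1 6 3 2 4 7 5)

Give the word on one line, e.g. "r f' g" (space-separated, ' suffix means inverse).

  after r: (1 5)(2 6 4)(3 7 8)
  after g': (1 6 3 2 4 7 5)

r g'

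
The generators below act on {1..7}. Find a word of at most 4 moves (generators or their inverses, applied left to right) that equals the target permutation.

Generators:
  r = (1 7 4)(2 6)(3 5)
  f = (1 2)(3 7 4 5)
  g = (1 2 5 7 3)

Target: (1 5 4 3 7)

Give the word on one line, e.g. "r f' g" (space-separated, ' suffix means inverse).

f' g

  after f': (1 2)(3 5 4 7)
  after g: (1 5 4 3 7)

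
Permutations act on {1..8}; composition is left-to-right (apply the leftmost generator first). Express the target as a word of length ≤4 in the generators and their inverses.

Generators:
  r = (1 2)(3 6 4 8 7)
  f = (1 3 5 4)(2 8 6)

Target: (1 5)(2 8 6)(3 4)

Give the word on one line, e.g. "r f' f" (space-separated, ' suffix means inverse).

f' f'

  after f': (1 4 5 3)(2 6 8)
  after f': (1 5)(2 8 6)(3 4)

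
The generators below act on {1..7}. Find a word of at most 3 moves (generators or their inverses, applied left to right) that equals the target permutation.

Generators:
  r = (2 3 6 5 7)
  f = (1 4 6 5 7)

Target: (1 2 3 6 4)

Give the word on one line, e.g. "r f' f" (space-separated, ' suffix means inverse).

f' r

  after f': (1 7 5 6 4)
  after r: (1 2 3 6 4)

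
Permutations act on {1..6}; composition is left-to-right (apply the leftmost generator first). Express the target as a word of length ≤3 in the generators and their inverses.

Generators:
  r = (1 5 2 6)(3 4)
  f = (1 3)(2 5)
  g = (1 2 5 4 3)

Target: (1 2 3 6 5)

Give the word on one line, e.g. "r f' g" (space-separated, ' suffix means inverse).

  after g: (1 2 5 4 3)
  after r': (1 5 3 6 2)
  after f': (1 2 3 6 5)

g r' f'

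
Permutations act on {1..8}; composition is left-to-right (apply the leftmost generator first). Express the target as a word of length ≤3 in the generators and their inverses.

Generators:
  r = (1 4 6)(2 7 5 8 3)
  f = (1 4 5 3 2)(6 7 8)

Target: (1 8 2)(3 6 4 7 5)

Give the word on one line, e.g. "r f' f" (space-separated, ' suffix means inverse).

  after f: (1 4 5 3 2)(6 7 8)
  after r: (1 6 5 2 4 8)(3 7)
  after f': (1 8 2)(3 6 4 7 5)

f r f'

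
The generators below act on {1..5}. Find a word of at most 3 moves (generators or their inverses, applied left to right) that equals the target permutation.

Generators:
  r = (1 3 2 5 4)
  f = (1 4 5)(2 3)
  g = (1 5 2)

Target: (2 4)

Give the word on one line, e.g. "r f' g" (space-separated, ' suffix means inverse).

  after r: (1 3 2 5 4)
  after f': (1 2 4 5)
  after g: (2 4)

r f' g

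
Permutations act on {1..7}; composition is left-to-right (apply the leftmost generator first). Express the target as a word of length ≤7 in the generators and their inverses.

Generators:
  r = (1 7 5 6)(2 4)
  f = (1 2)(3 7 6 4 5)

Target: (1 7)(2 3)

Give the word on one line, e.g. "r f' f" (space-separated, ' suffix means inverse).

f r' r' f r

  after f: (1 2)(3 7 6 4 5)
  after r': (1 4 7 5 3)(2 6)
  after r': (1 2 5 3 6 4)
  after f: (2 3 4)(5 7 6)
  after r: (1 7)(2 3)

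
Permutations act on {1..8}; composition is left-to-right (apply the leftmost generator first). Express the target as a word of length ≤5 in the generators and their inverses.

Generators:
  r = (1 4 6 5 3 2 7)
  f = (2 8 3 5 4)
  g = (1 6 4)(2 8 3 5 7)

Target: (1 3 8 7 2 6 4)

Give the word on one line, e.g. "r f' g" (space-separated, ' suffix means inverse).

  after f: (2 8 3 5 4)
  after g': (1 4 7 5 6)
  after f': (1 5 6)(2 4 7 3 8)
  after r: (1 3 8 7 2 6 4)

f g' f' r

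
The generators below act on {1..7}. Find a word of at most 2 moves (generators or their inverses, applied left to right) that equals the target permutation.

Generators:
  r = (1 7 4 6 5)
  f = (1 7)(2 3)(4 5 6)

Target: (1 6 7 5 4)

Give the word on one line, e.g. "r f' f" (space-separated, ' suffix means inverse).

r' r'

  after r': (1 5 6 4 7)
  after r': (1 6 7 5 4)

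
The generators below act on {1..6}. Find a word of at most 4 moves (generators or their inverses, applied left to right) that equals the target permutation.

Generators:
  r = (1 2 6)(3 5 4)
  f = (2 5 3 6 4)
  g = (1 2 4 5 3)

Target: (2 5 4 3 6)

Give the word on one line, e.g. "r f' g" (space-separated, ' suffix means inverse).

  after g: (1 2 4 5 3)
  after r': (2 5 4 3 6)

g r'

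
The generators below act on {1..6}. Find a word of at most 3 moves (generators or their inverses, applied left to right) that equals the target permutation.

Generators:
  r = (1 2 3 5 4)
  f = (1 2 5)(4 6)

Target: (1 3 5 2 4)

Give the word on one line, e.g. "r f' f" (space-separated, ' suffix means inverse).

f' f' r

  after f': (1 5 2)(4 6)
  after f': (1 2 5)
  after r: (1 3 5 2 4)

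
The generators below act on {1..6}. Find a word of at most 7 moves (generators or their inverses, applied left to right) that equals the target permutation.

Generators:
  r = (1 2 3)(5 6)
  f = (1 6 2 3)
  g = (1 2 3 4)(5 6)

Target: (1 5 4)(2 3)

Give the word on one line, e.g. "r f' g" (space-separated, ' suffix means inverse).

  after r: (1 2 3)(5 6)
  after r: (1 3 2)
  after g': (1 2 4 3)(5 6)
  after f': (1 6 5)(2 4)
  after g': (1 5 4)(2 3)

r r g' f' g'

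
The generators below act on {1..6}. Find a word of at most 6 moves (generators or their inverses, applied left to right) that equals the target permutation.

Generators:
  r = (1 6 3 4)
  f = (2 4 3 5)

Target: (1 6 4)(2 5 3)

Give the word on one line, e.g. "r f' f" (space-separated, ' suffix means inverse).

  after r: (1 6 3 4)
  after f: (1 6 5 2 4)
  after f: (1 6 2 3 5 4)
  after f: (1 6 4)(2 5 3)

r f f f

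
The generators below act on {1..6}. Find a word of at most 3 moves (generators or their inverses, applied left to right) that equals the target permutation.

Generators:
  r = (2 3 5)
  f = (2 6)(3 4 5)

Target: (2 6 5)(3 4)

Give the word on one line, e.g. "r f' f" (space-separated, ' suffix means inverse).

f r'

  after f: (2 6)(3 4 5)
  after r': (2 6 5)(3 4)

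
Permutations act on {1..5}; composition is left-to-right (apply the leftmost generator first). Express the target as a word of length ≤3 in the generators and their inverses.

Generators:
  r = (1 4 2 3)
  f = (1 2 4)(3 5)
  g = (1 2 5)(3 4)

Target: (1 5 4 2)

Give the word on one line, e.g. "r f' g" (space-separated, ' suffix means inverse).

  after f: (1 2 4)(3 5)
  after r: (1 3 5)
  after f': (1 5 4 2)

f r f'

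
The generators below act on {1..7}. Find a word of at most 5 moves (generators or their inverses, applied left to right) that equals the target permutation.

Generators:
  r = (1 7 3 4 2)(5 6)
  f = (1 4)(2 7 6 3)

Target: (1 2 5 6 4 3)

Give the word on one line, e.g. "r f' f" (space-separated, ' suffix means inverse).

  after f: (1 4)(2 7 6 3)
  after f: (2 6)(3 7)
  after r': (1 2 5 6 4 3)

f f r'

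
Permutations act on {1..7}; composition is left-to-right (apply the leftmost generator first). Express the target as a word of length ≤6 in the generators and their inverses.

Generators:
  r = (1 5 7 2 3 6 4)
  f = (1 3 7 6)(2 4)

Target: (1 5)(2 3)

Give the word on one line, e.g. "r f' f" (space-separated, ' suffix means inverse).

f r' f' r r

  after f: (1 3 7 6)(2 4)
  after r': (1 2 6 4 7 3 5)
  after f': (1 4 3 5 6 2 7)
  after r: (3 7 5 4 6)
  after r: (1 5)(2 3)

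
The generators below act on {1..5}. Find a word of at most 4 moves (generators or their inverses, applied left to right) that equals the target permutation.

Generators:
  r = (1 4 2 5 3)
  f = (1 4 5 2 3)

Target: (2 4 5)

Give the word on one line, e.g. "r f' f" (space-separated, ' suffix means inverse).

r f'

  after r: (1 4 2 5 3)
  after f': (2 4 5)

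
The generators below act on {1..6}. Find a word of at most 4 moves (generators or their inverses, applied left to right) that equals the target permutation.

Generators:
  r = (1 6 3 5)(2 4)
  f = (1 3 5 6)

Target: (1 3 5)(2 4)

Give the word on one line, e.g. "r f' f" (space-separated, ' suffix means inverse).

r' f'

  after r': (1 5 3 6)(2 4)
  after f': (1 3 5)(2 4)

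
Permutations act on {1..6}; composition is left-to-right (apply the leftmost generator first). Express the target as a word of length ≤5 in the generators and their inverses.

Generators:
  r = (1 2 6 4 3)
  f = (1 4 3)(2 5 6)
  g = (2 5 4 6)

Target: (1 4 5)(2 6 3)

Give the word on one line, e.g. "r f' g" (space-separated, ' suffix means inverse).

f r' r' r' f

  after f: (1 4 3)(2 5 6)
  after r': (1 6)(2 5)
  after r': (1 2 5)(3 4 6)
  after r': (2 5 3 6 4)
  after f: (1 4 5)(2 6 3)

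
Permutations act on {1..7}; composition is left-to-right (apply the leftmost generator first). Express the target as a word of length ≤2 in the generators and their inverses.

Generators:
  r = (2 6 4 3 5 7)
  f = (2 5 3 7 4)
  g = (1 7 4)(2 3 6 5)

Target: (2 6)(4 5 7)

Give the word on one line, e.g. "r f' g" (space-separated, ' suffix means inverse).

f' r'

  after f': (2 4 7 3 5)
  after r': (2 6)(4 5 7)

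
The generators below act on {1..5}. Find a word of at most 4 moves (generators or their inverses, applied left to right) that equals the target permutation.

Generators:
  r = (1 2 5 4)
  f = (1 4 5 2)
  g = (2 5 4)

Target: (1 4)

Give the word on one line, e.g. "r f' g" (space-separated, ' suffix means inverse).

  after g: (2 5 4)
  after f': (1 2 4 5)
  after r': (2 5 4)
  after r': (1 4)

g f' r' r'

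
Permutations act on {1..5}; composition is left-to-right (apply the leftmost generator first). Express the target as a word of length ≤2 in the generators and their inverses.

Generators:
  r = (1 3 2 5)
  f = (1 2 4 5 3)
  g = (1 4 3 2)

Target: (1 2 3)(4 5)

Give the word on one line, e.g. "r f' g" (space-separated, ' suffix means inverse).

g f'

  after g: (1 4 3 2)
  after f': (1 2 3)(4 5)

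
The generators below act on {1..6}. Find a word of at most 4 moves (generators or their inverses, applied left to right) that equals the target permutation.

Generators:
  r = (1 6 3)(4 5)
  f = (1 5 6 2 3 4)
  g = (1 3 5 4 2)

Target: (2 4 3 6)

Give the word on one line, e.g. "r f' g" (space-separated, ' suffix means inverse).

r' g'

  after r': (1 3 6)(4 5)
  after g': (2 4 3 6)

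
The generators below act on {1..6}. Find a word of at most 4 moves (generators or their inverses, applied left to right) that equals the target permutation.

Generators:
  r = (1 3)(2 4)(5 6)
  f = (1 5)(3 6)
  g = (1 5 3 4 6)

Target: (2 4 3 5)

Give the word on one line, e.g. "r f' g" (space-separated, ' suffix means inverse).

  after g: (1 5 3 4 6)
  after g: (1 3 6 5 4)
  after r: (2 4 3 5)

g g r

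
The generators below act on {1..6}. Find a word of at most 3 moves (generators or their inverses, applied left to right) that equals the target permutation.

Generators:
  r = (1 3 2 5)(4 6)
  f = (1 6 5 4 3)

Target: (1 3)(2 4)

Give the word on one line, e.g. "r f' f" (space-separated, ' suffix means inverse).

  after f': (1 3 4 5 6)
  after r': (2 3 6 5 4)
  after f': (1 3)(2 4)

f' r' f'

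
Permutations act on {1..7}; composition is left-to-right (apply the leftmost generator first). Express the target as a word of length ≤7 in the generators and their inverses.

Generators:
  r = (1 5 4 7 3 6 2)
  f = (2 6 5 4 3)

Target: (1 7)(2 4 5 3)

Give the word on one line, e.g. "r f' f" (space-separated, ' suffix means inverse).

r r f r' f

  after r: (1 5 4 7 3 6 2)
  after r: (1 4 3 2 5 7 6)
  after f: (1 3 6)(2 4)(5 7)
  after r': (1 7)(2 5 4 6)
  after f: (1 7)(2 4 5 3)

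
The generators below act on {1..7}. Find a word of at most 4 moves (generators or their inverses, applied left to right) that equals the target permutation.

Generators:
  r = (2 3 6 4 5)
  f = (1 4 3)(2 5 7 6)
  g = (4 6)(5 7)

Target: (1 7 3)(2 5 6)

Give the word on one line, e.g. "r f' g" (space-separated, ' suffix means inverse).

f' f' r g

  after f': (1 3 4)(2 6 7 5)
  after f': (1 4 3)(2 7)(5 6)
  after r: (1 5 4 6 2 7 3)
  after g: (1 7 3)(2 5 6)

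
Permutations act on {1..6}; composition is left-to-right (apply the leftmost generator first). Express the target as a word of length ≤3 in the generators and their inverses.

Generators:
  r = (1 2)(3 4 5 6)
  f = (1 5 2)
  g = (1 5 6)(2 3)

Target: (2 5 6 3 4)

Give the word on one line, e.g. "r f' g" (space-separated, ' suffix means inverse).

r f

  after r: (1 2)(3 4 5 6)
  after f: (2 5 6 3 4)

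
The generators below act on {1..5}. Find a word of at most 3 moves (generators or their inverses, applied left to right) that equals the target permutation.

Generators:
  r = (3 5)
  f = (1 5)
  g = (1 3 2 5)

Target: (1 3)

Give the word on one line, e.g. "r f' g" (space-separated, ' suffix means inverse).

r' f' r

  after r': (3 5)
  after f': (1 5 3)
  after r: (1 3)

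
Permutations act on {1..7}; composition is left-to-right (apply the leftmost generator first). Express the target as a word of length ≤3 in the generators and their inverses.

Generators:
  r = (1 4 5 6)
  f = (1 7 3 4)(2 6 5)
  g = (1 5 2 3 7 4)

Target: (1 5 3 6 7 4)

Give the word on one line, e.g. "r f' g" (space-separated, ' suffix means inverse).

  after r': (1 6 5 4)
  after g': (1 6)(2 5 7 3)
  after f: (1 5 3 6 7 4)

r' g' f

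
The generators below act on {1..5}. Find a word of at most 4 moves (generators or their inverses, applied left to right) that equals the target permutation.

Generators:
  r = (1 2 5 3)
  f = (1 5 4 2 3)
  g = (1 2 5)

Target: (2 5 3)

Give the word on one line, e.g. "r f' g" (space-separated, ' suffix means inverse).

r' g r

  after r': (1 3 5 2)
  after g: (1 3)
  after r: (2 5 3)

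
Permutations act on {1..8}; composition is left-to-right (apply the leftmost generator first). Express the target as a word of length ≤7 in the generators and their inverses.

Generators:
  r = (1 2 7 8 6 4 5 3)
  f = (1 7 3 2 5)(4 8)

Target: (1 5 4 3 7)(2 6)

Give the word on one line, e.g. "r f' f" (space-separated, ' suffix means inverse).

  after f: (1 7 3 2 5)(4 8)
  after r': (1 2 4 7 5 3)(6 8)
  after f': (1 3 5 7 2 8 6 4)
  after r: (2 6 5 8 4)
  after f': (1 5 4 3 7)(2 6)

f r' f' r f'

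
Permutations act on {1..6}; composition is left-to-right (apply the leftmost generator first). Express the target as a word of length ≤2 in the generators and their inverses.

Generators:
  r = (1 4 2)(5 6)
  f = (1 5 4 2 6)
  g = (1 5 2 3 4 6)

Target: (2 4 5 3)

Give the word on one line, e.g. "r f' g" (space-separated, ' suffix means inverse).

f g'

  after f: (1 5 4 2 6)
  after g': (2 4 5 3)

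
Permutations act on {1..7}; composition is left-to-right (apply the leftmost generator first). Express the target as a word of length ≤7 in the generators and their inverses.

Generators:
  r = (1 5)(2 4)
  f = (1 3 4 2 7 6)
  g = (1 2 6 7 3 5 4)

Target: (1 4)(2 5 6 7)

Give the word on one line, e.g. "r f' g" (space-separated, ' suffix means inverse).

r' f g' r' f

  after r': (1 5)(2 4)
  after f: (1 5 3 4 7 6)
  after g': (1 3 5 7 2)(4 6)
  after r': (1 3)(2 5 7 4 6)
  after f: (1 4)(2 5 6 7)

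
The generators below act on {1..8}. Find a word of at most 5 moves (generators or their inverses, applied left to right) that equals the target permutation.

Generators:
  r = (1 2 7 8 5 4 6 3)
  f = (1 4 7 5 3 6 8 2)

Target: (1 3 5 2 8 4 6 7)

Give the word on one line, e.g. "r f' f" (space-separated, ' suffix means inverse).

  after f: (1 4 7 5 3 6 8 2)
  after r: (1 6 5)(4 8 7)
  after f': (1 3 5 2 8 4 6 7)

f r f'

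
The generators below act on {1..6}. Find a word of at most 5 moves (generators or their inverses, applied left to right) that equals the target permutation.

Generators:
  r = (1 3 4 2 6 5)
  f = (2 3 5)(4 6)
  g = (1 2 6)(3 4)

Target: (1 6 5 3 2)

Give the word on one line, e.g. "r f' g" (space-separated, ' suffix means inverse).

  after f: (2 3 5)(4 6)
  after r: (1 3)(2 4 5 6)
  after f': (1 2 6 5 4 3)
  after g: (1 6 5 3 2)

f r f' g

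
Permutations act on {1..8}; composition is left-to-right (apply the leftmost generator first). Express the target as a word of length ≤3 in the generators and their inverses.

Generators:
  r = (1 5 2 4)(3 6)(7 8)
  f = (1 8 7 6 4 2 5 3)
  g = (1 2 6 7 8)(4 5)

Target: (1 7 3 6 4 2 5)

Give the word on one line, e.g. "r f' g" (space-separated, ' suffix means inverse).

  after g': (1 8 7 6 2)(4 5)
  after r: (1 7 3 6 4 2 5)

g' r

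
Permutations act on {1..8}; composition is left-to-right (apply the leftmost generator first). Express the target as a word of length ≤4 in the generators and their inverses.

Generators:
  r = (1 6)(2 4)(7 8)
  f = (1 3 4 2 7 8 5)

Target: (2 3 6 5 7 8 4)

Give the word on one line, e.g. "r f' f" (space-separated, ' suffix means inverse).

  after r': (1 6)(2 4)(7 8)
  after f': (1 6 5 8 2 3)
  after r: (2 3 6 5 7 8 4)

r' f' r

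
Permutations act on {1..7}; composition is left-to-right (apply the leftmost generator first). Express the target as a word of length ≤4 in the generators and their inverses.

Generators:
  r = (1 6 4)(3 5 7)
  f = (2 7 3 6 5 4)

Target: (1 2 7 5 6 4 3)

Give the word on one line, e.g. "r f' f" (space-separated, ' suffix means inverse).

r f r f'

  after r: (1 6 4)(3 5 7)
  after f: (1 5 3 4)(2 7 6)
  after r: (1 7 4 6 2 3)
  after f': (1 2 7 5 6 4 3)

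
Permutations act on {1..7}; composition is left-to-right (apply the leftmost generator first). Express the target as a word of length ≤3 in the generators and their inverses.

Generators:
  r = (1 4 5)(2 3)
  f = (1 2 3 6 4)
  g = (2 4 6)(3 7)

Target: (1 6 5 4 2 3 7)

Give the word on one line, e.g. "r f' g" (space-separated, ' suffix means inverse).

  after g': (2 6 4)(3 7)
  after r: (1 4 3 7 2 6 5)
  after f': (1 6 5 4 2 3 7)

g' r f'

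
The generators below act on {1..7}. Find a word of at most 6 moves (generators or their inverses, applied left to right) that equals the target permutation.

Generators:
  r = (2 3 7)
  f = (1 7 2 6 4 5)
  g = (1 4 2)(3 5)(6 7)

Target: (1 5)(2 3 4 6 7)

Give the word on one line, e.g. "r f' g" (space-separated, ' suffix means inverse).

f' r' g g

  after f': (1 5 4 6 2 7)
  after r': (1 5 4 6 7)(2 3)
  after g: (1 3)(2 5)(4 7)
  after g: (1 5)(2 3 4 6 7)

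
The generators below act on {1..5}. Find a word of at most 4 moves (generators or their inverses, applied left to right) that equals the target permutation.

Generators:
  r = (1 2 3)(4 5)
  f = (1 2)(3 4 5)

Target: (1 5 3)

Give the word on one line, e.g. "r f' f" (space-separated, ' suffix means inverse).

r' f'

  after r': (1 3 2)(4 5)
  after f': (1 5 3)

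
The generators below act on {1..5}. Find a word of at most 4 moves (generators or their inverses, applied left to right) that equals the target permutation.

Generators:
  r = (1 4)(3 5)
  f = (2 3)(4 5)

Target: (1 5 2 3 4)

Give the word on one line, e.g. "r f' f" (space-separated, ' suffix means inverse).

  after r': (1 4)(3 5)
  after f: (1 5 2 3 4)
  after r': (1 3)(2 5)
  after r': (1 5 2 3 4)

r' f r' r'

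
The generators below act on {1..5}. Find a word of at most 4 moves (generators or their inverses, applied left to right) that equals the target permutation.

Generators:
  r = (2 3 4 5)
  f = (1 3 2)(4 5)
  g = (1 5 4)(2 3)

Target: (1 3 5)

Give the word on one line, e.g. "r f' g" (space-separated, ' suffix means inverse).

  after f': (1 2 3)(4 5)
  after g: (1 3 5)

f' g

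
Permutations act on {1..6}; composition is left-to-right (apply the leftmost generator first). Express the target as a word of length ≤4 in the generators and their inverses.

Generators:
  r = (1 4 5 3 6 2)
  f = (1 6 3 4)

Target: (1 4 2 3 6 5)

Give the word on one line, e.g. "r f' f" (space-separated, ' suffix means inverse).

f r' f

  after f: (1 6 3 4)
  after r': (1 3)(2 6 5 4)
  after f: (1 4 2 3 6 5)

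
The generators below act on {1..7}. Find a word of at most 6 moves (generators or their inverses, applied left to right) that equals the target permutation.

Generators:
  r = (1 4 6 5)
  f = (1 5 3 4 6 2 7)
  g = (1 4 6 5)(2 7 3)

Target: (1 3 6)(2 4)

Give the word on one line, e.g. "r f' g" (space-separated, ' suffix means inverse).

  after f': (1 7 2 6 4 3 5)
  after r': (1 7 2 4 3 6)
  after g: (1 3 5)(2 6 4)
  after r': (1 3 6)(2 4)

f' r' g r'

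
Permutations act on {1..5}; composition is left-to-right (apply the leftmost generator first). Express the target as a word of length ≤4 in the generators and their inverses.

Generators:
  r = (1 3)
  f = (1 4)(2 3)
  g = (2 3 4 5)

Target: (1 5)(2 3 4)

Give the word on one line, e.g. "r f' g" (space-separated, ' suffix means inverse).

  after g: (2 3 4 5)
  after f': (1 4 5 3)
  after r': (1 4 5)
  after g: (1 5)(2 3 4)

g f' r' g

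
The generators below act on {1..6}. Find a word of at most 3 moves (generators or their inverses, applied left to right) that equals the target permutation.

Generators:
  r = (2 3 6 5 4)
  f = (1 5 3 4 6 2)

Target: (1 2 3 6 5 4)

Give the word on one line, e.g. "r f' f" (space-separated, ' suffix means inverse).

r' f'

  after r': (2 4 5 6 3)
  after f': (1 2 3 6 5 4)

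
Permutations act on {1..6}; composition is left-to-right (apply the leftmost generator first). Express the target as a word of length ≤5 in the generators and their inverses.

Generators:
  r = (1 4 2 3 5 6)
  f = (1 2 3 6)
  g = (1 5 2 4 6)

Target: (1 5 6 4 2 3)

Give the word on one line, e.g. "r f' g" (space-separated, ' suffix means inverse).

  after f': (1 6 3 2)
  after g: (2 5)(3 4 6)
  after f': (1 6 2 5)(3 4)
  after r': (1 5 6 4 2 3)

f' g f' r'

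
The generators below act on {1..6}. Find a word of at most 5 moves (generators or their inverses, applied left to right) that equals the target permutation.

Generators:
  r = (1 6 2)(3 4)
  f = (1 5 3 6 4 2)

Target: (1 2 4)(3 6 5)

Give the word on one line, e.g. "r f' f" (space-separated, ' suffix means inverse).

  after r': (1 2 6)(3 4)
  after f: (2 4 6 5 3)
  after r: (1 6 5 4 2 3)
  after r: (1 2 4)(3 6 5)

r' f r r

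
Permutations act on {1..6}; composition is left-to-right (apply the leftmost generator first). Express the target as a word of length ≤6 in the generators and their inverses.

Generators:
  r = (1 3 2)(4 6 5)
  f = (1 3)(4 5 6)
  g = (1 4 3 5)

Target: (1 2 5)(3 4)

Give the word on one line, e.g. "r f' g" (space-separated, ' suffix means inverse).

  after r': (1 2 3)(4 5 6)
  after f: (1 2)(4 6 5)
  after f: (1 2 3)
  after g: (1 2 5)(3 4)

r' f f g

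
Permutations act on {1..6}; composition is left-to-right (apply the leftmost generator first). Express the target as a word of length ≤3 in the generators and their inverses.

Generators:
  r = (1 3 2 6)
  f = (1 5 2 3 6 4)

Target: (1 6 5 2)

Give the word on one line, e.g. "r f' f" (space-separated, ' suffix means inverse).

f' r f'

  after f': (1 4 6 3 2 5)
  after r: (1 4)(2 5 3 6)
  after f': (1 6 5 2)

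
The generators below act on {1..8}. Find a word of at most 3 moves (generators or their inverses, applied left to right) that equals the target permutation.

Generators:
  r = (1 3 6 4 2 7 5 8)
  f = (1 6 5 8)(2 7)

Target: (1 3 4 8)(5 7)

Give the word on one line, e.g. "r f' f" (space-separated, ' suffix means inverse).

r' f r

  after r': (1 8 5 7 2 4 6 3)
  after f: (2 4 5)(3 6)
  after r: (1 3 4 8)(5 7)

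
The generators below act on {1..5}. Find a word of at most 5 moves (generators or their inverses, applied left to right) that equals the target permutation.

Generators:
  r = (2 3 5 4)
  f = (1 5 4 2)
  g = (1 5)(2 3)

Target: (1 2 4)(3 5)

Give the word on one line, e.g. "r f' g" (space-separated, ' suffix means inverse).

  after f: (1 5 4 2)
  after f: (1 4)(2 5)
  after r: (1 2 4)(3 5)

f f r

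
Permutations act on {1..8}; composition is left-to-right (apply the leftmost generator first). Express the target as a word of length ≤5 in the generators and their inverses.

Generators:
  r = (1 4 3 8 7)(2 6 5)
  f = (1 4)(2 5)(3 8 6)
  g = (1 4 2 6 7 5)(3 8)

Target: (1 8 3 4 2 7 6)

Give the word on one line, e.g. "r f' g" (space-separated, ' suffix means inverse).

r' g' f'

  after r': (1 7 8 3 4)(2 5 6)
  after g': (1 6 4 5 2 7 3)
  after f': (1 8 3 4 2 7 6)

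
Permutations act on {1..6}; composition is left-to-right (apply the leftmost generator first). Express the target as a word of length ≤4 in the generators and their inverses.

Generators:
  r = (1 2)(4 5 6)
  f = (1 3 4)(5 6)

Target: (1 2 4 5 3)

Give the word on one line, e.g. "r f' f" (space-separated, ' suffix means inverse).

r' f'

  after r': (1 2)(4 6 5)
  after f': (1 2 4 5 3)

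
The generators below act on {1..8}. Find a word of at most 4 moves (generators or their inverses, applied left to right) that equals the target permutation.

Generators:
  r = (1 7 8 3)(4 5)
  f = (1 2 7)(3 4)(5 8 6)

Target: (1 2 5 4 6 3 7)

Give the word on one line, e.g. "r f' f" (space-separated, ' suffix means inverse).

f' r' f r'

  after f': (1 7 2)(3 4)(5 6 8)
  after r': (2 3 5 6 7)(4 8)
  after f: (1 2 4 6)(3 8)
  after r': (1 2 5 4 6 3 7)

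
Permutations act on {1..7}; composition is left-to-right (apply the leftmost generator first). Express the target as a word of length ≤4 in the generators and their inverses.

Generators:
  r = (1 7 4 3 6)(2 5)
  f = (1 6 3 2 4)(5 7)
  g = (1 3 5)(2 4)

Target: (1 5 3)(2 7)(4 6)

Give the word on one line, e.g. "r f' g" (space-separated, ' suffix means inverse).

  after r: (1 7 4 3 6)(2 5)
  after f': (1 5 3)(2 7)(4 6)

r f'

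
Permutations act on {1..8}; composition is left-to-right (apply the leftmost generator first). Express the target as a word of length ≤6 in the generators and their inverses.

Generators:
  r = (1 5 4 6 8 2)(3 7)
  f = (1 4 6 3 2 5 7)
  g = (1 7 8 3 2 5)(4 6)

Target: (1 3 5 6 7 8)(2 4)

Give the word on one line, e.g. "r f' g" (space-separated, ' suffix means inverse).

r' r' f' g' r'

  after r': (1 2 8 6 4 5)(3 7)
  after r': (1 8 4)(2 6 5)
  after f': (1 8)(2 4 7 5 3 6)
  after g': (1 7 2 6 3 4)(5 8)
  after r': (1 3 5 6 7 8)(2 4)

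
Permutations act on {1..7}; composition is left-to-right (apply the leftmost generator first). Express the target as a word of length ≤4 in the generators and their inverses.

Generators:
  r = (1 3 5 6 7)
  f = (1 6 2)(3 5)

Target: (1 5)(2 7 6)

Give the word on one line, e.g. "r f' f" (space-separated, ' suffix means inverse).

  after f: (1 6 2)(3 5)
  after r': (1 5)(2 7 6)

f r'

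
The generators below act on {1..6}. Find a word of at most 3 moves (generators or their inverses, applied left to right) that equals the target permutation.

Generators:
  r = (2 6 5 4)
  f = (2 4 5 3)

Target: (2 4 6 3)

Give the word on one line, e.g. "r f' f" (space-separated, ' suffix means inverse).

  after f: (2 4 5 3)
  after r': (2 5 3 4 6)
  after f': (2 4 6 3)

f r' f'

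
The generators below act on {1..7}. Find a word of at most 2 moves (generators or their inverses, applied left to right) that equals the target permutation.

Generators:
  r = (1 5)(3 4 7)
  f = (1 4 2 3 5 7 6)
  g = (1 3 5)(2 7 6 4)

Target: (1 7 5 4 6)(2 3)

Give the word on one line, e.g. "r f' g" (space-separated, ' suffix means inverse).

  after r: (1 5)(3 4 7)
  after f: (1 7 5 4 6)(2 3)

r f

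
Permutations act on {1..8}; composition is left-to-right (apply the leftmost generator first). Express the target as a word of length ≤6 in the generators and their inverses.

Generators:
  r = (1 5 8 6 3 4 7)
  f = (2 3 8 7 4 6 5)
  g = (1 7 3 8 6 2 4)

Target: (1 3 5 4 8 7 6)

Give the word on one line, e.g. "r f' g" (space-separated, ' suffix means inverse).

r r r r

  after r: (1 5 8 6 3 4 7)
  after r: (1 8 3 7 5 6 4)
  after r: (1 6 7 8 4 5 3)
  after r: (1 3 5 4 8 7 6)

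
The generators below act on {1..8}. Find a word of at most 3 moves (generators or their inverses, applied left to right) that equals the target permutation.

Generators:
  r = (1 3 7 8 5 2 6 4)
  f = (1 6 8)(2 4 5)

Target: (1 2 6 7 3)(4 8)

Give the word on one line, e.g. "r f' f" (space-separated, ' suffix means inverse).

  after f': (1 8 6)(2 5 4)
  after f': (1 6 8)(2 4 5)
  after r': (1 2 6 7 3)(4 8)

f' f' r'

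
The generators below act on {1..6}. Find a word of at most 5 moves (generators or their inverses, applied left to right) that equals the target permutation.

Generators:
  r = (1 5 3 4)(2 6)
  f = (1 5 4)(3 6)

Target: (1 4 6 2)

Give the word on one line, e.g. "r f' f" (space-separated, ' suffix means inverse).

r' f' r' r'

  after r': (1 4 3 5)(2 6)
  after f': (1 5 4 6 2 3)
  after r': (2 5 3 4)
  after r': (1 4 6 2)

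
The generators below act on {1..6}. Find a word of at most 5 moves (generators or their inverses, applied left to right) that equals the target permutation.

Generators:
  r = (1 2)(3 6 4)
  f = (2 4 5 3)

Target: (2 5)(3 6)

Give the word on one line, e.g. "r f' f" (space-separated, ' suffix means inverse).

f' f' r r

  after f': (2 3 5 4)
  after f': (2 5)(3 4)
  after r: (1 2 5)(4 6)
  after r: (2 5)(3 6)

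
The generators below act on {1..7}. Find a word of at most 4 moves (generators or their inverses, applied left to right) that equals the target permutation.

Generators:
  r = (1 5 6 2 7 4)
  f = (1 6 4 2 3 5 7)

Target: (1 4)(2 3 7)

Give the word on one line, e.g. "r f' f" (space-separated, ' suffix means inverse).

  after f: (1 6 4 2 3 5 7)
  after r: (1 2 3 6)(4 7 5)
  after r: (1 7 6 5)(2 3)
  after r: (1 4)(2 3 7)

f r r r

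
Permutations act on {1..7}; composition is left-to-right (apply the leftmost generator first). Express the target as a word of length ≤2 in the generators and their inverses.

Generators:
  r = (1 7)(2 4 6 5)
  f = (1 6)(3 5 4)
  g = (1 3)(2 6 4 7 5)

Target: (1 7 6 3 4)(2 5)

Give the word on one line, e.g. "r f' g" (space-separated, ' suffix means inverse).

r f'

  after r: (1 7)(2 4 6 5)
  after f': (1 7 6 3 4)(2 5)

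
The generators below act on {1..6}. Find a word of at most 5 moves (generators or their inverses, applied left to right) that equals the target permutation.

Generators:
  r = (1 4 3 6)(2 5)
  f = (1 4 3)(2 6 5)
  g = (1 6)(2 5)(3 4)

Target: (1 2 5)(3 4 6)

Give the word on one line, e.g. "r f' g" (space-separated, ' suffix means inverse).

g f g

  after g: (1 6)(2 5)(3 4)
  after f: (1 5 6 4)
  after g: (1 2 5)(3 4 6)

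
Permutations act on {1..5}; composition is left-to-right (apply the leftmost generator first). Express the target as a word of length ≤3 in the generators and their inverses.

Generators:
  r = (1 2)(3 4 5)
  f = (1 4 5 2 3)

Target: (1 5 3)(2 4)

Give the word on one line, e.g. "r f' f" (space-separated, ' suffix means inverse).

f' r'

  after f': (1 3 2 5 4)
  after r': (1 5 3)(2 4)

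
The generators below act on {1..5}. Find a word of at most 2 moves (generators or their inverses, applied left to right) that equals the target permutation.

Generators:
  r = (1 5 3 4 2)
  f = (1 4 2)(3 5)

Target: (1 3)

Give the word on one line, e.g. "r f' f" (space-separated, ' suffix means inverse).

  after f: (1 4 2)(3 5)
  after r': (1 3)

f r'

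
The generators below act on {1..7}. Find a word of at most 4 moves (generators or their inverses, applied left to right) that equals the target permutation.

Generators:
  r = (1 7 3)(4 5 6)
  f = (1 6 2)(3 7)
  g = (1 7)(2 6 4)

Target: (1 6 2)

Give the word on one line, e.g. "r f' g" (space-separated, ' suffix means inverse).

  after f': (1 2 6)(3 7)
  after f': (1 6 2)

f' f'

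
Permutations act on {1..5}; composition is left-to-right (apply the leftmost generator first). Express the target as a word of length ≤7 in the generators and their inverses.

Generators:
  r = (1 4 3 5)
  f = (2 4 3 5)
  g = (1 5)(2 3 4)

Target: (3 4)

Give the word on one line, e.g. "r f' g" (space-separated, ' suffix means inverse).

f' g' r g r

  after f': (2 5 3 4)
  after g': (1 5 2)
  after r: (2 4 3 5)
  after g: (1 5 3)
  after r: (3 4)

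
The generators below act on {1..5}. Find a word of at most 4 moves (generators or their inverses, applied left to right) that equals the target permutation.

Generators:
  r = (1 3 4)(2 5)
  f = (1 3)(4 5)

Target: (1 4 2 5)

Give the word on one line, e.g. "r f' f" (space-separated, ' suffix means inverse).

f' r

  after f': (1 3)(4 5)
  after r: (1 4 2 5)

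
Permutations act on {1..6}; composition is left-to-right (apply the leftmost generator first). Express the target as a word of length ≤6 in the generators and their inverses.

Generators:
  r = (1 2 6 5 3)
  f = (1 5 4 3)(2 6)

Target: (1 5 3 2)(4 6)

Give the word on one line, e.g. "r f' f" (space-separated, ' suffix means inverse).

r f' r' f' r

  after r: (1 2 6 5 3)
  after f': (1 6)(4 5)
  after r': (1 2)(3 5 4 6)
  after f': (1 6 4 2 3)
  after r: (1 5 3 2)(4 6)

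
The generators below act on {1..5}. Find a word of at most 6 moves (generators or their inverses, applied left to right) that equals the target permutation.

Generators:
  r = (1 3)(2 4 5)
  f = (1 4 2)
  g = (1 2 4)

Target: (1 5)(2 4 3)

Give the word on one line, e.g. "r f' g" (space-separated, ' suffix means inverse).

  after f: (1 4 2)
  after f: (1 2 4)
  after r': (1 5 4 3)
  after f': (1 5)(2 4 3)

f f r' f'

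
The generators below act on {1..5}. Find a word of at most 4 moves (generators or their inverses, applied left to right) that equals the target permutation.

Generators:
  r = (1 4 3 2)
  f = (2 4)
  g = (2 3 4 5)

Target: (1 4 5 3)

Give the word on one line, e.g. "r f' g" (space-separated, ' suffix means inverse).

f g' r

  after f: (2 4)
  after g': (2 3)(4 5)
  after r: (1 4 5 3)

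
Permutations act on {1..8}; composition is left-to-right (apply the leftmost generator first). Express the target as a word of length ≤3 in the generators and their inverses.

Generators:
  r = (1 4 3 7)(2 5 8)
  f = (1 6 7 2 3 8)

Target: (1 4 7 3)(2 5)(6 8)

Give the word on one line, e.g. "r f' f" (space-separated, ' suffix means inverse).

  after r: (1 4 3 7)(2 5 8)
  after f': (1 4 2 5 3 6)(7 8)
  after f': (1 4 7 3)(2 5)(6 8)

r f' f'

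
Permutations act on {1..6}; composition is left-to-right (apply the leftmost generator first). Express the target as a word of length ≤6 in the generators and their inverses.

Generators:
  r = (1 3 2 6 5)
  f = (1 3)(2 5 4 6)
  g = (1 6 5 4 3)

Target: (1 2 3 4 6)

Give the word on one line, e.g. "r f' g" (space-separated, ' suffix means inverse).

r' g r g r

  after r': (1 5 6 2 3)
  after g: (1 4 3 6 2)
  after r: (1 4 2 3 5)
  after g: (1 3 4 2)(5 6)
  after r: (1 2 3 4 6)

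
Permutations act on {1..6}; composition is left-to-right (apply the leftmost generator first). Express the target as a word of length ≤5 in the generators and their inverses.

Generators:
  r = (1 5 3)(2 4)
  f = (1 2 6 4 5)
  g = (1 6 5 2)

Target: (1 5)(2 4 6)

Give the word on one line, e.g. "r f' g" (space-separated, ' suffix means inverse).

  after f: (1 2 6 4 5)
  after f: (1 6 5 2 4)
  after g: (1 5)(2 4 6)

f f g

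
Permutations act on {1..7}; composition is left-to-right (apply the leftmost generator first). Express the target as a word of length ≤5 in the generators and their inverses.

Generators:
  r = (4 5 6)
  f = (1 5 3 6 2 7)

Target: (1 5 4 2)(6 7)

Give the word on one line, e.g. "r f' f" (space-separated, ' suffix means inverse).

f r' f r

  after f: (1 5 3 6 2 7)
  after r': (1 4 6 2 7)(3 5)
  after f: (1 4 2)(5 6 7)
  after r: (1 5 4 2)(6 7)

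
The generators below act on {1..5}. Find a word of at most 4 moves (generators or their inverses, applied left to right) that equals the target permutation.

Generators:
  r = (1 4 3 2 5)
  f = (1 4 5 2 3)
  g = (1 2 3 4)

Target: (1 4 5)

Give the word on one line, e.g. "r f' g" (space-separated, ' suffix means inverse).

f' r'

  after f': (1 3 2 5 4)
  after r': (1 4 5)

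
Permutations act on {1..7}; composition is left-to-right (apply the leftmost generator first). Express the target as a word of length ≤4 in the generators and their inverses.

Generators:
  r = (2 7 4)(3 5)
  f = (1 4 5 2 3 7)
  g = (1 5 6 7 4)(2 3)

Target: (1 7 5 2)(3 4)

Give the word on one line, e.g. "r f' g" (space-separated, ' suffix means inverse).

r' f'

  after r': (2 4 7)(3 5)
  after f': (1 7 5 2)(3 4)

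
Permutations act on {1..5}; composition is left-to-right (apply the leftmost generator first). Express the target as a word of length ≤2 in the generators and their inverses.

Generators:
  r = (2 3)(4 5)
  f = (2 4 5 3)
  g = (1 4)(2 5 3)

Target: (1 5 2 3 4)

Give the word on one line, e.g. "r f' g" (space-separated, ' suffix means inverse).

  after g: (1 4)(2 5 3)
  after f: (1 5 2 3 4)

g f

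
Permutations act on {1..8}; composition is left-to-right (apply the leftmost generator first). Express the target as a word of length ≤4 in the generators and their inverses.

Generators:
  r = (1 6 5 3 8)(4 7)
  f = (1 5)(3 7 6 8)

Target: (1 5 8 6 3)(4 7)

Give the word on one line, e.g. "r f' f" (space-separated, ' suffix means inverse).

  after r': (1 8 3 5 6)(4 7)
  after r': (1 3 6 8 5)
  after r': (1 5 8 6 3)(4 7)

r' r' r'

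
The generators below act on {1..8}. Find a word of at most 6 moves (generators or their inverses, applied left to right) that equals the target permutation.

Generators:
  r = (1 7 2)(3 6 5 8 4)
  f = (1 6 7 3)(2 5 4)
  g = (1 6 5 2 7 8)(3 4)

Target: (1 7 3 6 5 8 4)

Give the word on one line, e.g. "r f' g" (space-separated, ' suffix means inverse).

  after f': (1 3 7 6)(2 4 5)
  after g': (1 4 6 8 7)(2 3)
  after f: (1 2)(3 5 4 7 6 8)
  after r': (1 7 3 6 5 8 4)

f' g' f r'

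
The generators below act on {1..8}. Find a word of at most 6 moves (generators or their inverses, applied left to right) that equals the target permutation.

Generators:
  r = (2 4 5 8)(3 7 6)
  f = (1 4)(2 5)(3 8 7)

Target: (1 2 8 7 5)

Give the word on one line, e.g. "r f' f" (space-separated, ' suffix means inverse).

r' f r' f' f'

  after r': (2 8 5 4)(3 6 7)
  after f: (1 4 5)(2 7 8)(3 6)
  after r': (1 2 3 7 5)
  after f': (1 5 4)(2 7)(3 8)
  after f': (1 2 8 7 5)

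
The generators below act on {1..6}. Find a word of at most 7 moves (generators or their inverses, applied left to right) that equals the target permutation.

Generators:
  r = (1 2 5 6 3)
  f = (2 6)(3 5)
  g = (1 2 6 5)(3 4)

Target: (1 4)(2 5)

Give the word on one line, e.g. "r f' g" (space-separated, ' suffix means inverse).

  after r: (1 2 5 6 3)
  after f: (1 6 5 2 3)
  after r: (1 3 2)
  after g: (1 4 3 6 5)
  after r: (1 4)(2 5)

r f r g r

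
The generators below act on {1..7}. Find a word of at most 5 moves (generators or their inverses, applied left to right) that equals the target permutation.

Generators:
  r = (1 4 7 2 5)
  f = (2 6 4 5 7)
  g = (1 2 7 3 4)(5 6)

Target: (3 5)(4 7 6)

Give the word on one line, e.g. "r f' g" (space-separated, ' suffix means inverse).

  after f': (2 7 5 4 6)
  after r: (1 4 6 5 7)
  after g: (2 7)(3 4 5)
  after f: (3 5)(4 7 6)

f' r g f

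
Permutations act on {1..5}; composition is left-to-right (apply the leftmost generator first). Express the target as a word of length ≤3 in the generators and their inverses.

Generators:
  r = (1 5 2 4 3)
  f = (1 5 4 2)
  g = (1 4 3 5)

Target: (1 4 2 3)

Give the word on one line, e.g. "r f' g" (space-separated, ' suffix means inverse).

  after f': (1 2 4 5)
  after r: (1 4 2 3)

f' r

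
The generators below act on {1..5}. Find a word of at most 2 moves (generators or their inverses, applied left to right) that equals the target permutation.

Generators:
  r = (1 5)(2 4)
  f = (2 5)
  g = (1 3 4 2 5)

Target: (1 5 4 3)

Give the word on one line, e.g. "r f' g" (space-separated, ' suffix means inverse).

f g'

  after f: (2 5)
  after g': (1 5 4 3)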